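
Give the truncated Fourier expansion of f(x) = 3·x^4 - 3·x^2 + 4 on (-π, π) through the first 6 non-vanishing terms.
(156 - 24·π^2)·cos(x) + (-12 + 6·π^2)·cos(2·x) + (28/9 - 8·π^2/3)·cos(3·x) + (-21/16 + 3·π^2/2)·cos(4·x) + (444/625 - 24·π^2/25)·cos(5·x) - π^2 + 4 + 3·π^4/5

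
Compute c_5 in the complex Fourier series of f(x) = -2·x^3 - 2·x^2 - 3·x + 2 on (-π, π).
Compute the real Fourier coefficients first: a_5 = 8/25, b_5 = -4·π^2/5 - 126/125.
Then c_5 = (a_5 − i·b_5)/2 = 4/25 + 63·i/125 + 2·i·π^2/5.

Final answer: 4/25 + 63·i/125 + 2·i·π^2/5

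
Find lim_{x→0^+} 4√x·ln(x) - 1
The product is a 0·∞ indeterminate form at x → 0⁺.
Rewrite the product as 4·ln(x) / x^(-1/2) and apply L'Hôpital, or use the standard hierarchy x^(-1/2) ≫ |ln x| as x → 0⁺.
The indeterminate product → 0, so the limit = -1.

Final answer: -1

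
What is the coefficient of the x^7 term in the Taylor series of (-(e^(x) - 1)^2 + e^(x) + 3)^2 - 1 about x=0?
Expand to order 7: (-(e^(x) - 1)^2 + e^(x) + 3)^2 - 1 = 1957·x^7/2520 + 3·x^6/40 - 131·x^5/60 - 23·x^4/4 - 23·x^3/3 - 3·x^2 + 8·x + 15 + O(x^8).
The coefficient of x^7 is 1957/2520.

Final answer: 1957/2520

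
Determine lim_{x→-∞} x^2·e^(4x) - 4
The product is a 0·∞ indeterminate form at x → -∞.
Rewrite the product as x^2 / e^(-4x) (an ∞/∞ form) and apply L'Hôpital, or use the standard hierarchy e^(4|x|) ≫ |x^2| as x → -∞.
The indeterminate product → 0, so the limit = -4.

Final answer: -4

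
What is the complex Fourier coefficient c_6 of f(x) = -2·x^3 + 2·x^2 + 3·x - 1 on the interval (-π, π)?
Compute the real Fourier coefficients first: a_6 = 2/9, b_6 = -10/9 + 2·π^2/3.
Then c_6 = (a_6 − i·b_6)/2 = 1/9 - i·π^2/3 + 5·i/9.

Final answer: 1/9 - i·π^2/3 + 5·i/9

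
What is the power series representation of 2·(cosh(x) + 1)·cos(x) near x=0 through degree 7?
-x^6/360 - x^4/4 - x^2 + 4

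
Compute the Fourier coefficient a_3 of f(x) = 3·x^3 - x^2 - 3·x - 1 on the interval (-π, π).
a_3 = (1/π) ∫_{-π}^{π} f(x)·cos(3x) dx.
Evaluate the integral (use parity and integration by parts as needed): a_3 = 4/9.

Final answer: 4/9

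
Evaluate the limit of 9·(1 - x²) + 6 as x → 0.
Direct substitution at x = 0 gives 15.

Final answer: 15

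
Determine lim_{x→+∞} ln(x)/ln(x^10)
This is an ∞/∞ indeterminate form as x → +∞.
Write ln(x^10) = 10·ln(x), reducing the quotient to 1/10.
Limit = 1/10.

Final answer: 1/10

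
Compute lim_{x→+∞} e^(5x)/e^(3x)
This is an ∞/∞ indeterminate form as x → +∞.
Rewrite e^(5x)/e^(3x) = e^((5−3)x) = e^(2x); the exponent coefficient is 2 > 0 so e^(2x) → ∞.
Limit = ∞.

Final answer: ∞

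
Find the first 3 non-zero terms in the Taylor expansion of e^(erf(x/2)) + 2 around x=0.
x^2/(2·π) + x/√(π) + 3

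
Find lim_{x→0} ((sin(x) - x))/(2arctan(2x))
Both numerator and denominator → 0 as x → 0; this is a 0/0 indeterminate form.
Expand each to leading order near x = 0: numerator ~ -x^3/6, denominator ~ 4·x.
The limit of the ratio is 0.

Final answer: 0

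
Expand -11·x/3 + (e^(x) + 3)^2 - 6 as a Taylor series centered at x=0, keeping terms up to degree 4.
11·x^4/12 + 7·x^3/3 + 5·x^2 + 13·x/3 + 10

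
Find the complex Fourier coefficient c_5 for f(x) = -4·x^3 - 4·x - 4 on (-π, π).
Compute the real Fourier coefficients first: a_5 = 0, b_5 = -8·π^2/5 - 152/125.
Then c_5 = (a_5 − i·b_5)/2 = 76·i/125 + 4·i·π^2/5.

Final answer: 76·i/125 + 4·i·π^2/5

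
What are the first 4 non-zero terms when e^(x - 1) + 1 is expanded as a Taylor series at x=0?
x^3·e^(-1)/6 + x^2·e^(-1)/2 + x·e^(-1) + e^(-1) + 1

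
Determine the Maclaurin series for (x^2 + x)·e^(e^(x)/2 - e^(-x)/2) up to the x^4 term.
5·x^4/6 + 3·x^3/2 + 2·x^2 + x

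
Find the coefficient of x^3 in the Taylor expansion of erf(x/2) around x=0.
Expand to order 3: erf(x/2) = -x^3/(12·√(π)) + x/√(π) + O(x^4).
The coefficient of x^3 is -1/(12·√(π)).

Final answer: -1/(12·√(π))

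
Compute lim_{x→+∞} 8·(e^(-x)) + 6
Evaluate the dominant behaviour as x → +∞; each term tends to a finite value or vanishes.
Limit = 6.

Final answer: 6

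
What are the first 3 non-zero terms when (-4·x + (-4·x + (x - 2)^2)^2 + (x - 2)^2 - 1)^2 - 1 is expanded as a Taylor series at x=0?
7958·x^2 - 2736·x + 360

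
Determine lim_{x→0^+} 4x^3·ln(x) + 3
The product is a 0·∞ indeterminate form at x → 0⁺.
Rewrite the product as 4·ln(x) / x^(-3) and apply L'Hôpital, or use the standard hierarchy x^(-3) ≫ |ln x| as x → 0⁺.
The indeterminate product → 0, so the limit = 3.

Final answer: 3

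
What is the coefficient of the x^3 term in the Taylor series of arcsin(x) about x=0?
Expand to order 3: arcsin(x) = x^3/6 + x + O(x^4).
The coefficient of x^3 is 1/6.

Final answer: 1/6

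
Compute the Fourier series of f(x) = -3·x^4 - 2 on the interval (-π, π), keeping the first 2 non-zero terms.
(-144 + 24·π^2)·cos(x) - 3·π^4/5 - 2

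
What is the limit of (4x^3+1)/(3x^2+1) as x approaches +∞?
This is an ∞/∞ indeterminate form as x → +∞.
Divide numerator and denominator by x^3 and let the lower-order terms vanish; the numerator's degree 3 exceeds the denominator's degree 2, so the quotient diverges.
Limit = ∞.

Final answer: ∞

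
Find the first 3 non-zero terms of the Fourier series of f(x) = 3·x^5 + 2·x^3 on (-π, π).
(-116·π^2 + 6·π^4 + 696)·sin(x) + (-3·π^4 - 39/2 + 13·π^2)·sin(2·x) + (-28·π^2/9 + 56/27 + 2·π^4)·sin(3·x)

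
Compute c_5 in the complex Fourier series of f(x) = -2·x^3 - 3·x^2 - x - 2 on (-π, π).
Compute the real Fourier coefficients first: a_5 = 12/25, b_5 = -4·π^2/5 - 26/125.
Then c_5 = (a_5 − i·b_5)/2 = 6/25 + 13·i/125 + 2·i·π^2/5.

Final answer: 6/25 + 13·i/125 + 2·i·π^2/5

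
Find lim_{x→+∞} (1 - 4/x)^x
As x → +∞: this is the defining limit (1 - 4/x)^x → e^(-4).
Limit = e^(-4).

Final answer: e^(-4)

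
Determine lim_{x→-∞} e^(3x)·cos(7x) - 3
Evaluate the dominant behaviour as x → -∞; each term tends to a finite value or vanishes.
Limit = -3.

Final answer: -3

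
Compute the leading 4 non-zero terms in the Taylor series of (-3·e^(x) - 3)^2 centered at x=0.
15·x^3 + 27·x^2 + 36·x + 36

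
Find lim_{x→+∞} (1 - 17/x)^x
As x → +∞: this is the defining limit (1 - 17/x)^x → e^(-17).
Limit = e^(-17).

Final answer: e^(-17)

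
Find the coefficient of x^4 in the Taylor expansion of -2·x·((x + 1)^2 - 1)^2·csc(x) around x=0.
Expand to order 4: -2·x·((x + 1)^2 - 1)^2·csc(x) = -10·x^4/3 - 8·x^3 - 8·x^2 + O(x^5).
The coefficient of x^4 is -10/3.

Final answer: -10/3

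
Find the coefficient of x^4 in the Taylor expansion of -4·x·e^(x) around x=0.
Expand to order 4: -4·x·e^(x) = -2·x^4/3 - 2·x^3 - 4·x^2 - 4·x + O(x^5).
The coefficient of x^4 is -2/3.

Final answer: -2/3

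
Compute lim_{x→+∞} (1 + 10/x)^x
As x → +∞: this is the defining limit (1 + 10/x)^x → e^10.
Limit = e^(10).

Final answer: e^(10)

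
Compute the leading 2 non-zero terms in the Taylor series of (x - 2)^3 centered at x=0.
12·x - 8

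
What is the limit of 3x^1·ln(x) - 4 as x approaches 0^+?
The product is a 0·∞ indeterminate form at x → 0⁺.
Rewrite the product as 3·ln(x) / x^(-1) and apply L'Hôpital, or use the standard hierarchy x^(-1) ≫ |ln x| as x → 0⁺.
The indeterminate product → 0, so the limit = -4.

Final answer: -4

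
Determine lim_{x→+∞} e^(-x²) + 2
Evaluate the dominant behaviour as x → +∞; each term tends to a finite value or vanishes.
Limit = 2.

Final answer: 2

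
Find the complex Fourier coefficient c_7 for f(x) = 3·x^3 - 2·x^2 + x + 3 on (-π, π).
Compute the real Fourier coefficients first: a_7 = 8/49, b_7 = 62/343 + 6·π^2/7.
Then c_7 = (a_7 − i·b_7)/2 = 4/49 - 3·i·π^2/7 - 31·i/343.

Final answer: 4/49 - 3·i·π^2/7 - 31·i/343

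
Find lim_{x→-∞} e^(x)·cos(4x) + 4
Evaluate the dominant behaviour as x → -∞; each term tends to a finite value or vanishes.
Limit = 4.

Final answer: 4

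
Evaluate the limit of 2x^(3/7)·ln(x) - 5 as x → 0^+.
The product is a 0·∞ indeterminate form at x → 0⁺.
Rewrite the product as 2·ln(x) / x^(-3/7) and apply L'Hôpital, or use the standard hierarchy x^(-3/7) ≫ |ln x| as x → 0⁺.
The indeterminate product → 0, so the limit = -5.

Final answer: -5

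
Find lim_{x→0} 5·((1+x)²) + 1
Direct substitution at x = 0 gives 6.

Final answer: 6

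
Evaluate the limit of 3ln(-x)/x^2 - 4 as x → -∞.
The quotient is an ∞/∞ indeterminate form as x → -∞.
Compare growth rates of the dominant terms (exponentials ≫ polynomials ≫ logarithms), or apply L'Hôpital's rule; the quotient → 0.
Adding the constant: 0 - 4 = -4. Limit = -4.

Final answer: -4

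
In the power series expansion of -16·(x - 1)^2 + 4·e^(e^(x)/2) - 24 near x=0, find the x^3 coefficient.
Expand to order 3: -16·(x - 1)^2 + 4·e^(e^(x)/2) - 24 = 11·x^3·e^(1/2)/12 + x^2·(-16 + 3·e^(1/2)/2) + x·(2·e^(1/2) + 32) - 40 + 4·e^(1/2) + O(x^4).
The coefficient of x^3 is 11·e^(1/2)/12.

Final answer: 11·e^(1/2)/12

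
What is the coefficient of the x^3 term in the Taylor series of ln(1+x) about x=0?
Expand to order 3: ln(1+x) = x^3/3 - x^2/2 + x + O(x^4).
The coefficient of x^3 is 1/3.

Final answer: 1/3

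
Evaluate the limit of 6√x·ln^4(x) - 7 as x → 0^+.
The product is a 0·∞ indeterminate form at x → 0⁺.
Rewrite the product as 6·ln^4(x) / x^(-1/2) and apply L'Hôpital, or use the standard hierarchy x^(-1/2) ≫ |ln x|^4 as x → 0⁺.
The indeterminate product → 0, so the limit = -7.

Final answer: -7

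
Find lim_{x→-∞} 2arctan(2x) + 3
Evaluate the dominant behaviour as x → -∞; each term tends to a finite value or vanishes.
Limit = 3 - π.

Final answer: 3 - π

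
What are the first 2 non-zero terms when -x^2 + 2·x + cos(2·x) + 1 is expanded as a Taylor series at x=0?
2·x + 2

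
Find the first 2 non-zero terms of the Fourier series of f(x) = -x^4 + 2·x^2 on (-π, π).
(-56 + 8·π^2)·cos(x) - π^4/5 + 2·π^2/3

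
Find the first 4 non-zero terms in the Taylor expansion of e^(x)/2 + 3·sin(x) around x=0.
-5·x^3/12 + x^2/4 + 7·x/2 + 1/2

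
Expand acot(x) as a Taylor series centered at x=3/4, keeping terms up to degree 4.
acot(3/4) - 16·(x - 3/4)/25 + 192·(x - 3/4)^2/625 - 2816·(x - 3/4)^3/46875 - 21504·(x - 3/4)^4/390625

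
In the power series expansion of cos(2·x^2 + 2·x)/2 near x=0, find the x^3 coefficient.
Expand to order 3: cos(2·x^2 + 2·x)/2 = -2·x^3 - x^2 + 1/2 + O(x^4).
The coefficient of x^3 is -2.

Final answer: -2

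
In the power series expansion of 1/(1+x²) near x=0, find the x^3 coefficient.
Expand to order 3: 1/(1+x²) = 1 - x^2 + O(x^4).
The coefficient of x^3 is 0.

Final answer: 0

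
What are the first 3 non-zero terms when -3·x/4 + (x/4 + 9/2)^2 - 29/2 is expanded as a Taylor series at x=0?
x^2/16 + 3·x/2 + 23/4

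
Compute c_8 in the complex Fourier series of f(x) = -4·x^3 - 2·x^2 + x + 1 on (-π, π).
Compute the real Fourier coefficients first: a_8 = -1/8, b_8 = -11/32 + π^2.
Then c_8 = (a_8 − i·b_8)/2 = -1/16 - i·π^2/2 + 11·i/64.

Final answer: -1/16 - i·π^2/2 + 11·i/64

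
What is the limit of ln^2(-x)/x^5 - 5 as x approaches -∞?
The quotient is an ∞/∞ indeterminate form as x → -∞.
Compare growth rates of the dominant terms (exponentials ≫ polynomials ≫ logarithms), or apply L'Hôpital's rule; the quotient → 0.
Adding the constant: 0 - 5 = -5. Limit = -5.

Final answer: -5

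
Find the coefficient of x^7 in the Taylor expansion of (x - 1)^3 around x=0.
Expand to order 7: (x - 1)^3 = x^3 - 3·x^2 + 3·x - 1 + O(x^8).
The coefficient of x^7 is 0.

Final answer: 0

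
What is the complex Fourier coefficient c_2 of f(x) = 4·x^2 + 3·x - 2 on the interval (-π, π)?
Compute the real Fourier coefficients first: a_2 = 4, b_2 = -3.
Then c_2 = (a_2 − i·b_2)/2 = 2 + 3·i/2.

Final answer: 2 + 3·i/2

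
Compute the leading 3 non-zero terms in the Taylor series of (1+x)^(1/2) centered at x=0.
-x^2/8 + x/2 + 1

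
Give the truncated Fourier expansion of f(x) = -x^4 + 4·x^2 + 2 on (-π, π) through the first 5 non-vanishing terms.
(-64 + 8·π^2)·cos(x) + (7 - 2·π^2)·cos(2·x) + (-64/27 + 8·π^2/9)·cos(3·x) + (19/16 - π^2/2)·cos(4·x) - π^4/5 + 2 + 4·π^2/3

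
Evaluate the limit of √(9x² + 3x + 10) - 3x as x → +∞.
As x → +∞: multiply by the conjugate to get (3x+10)/(√(9x²+3x+10)+3x); the denominator ~ 6x, so the limit is 3/6 = 1/2.
Limit = 1/2.

Final answer: 1/2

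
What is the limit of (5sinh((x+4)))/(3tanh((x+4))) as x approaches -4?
Both numerator and denominator → 0 as x → -4; this is a 0/0 indeterminate form.
Expand each to leading order near x = -4: numerator ~ 5·(x + 4), denominator ~ 3·(x + 4).
The limit of the ratio is 5/3.

Final answer: 5/3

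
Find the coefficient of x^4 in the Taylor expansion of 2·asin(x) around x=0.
Expand to order 4: 2·asin(x) = x^3/3 + 2·x + O(x^5).
The coefficient of x^4 is 0.

Final answer: 0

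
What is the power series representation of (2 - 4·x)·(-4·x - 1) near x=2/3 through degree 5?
22/9 + 52·(x - 2/3)/3 + 16·(x - 2/3)^2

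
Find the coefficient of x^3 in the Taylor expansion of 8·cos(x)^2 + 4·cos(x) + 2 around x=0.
Expand to order 3: 8·cos(x)^2 + 4·cos(x) + 2 = 14 - 10·x^2 + O(x^4).
The coefficient of x^3 is 0.

Final answer: 0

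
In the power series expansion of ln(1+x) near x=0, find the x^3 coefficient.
Expand to order 3: ln(1+x) = x^3/3 - x^2/2 + x + O(x^4).
The coefficient of x^3 is 1/3.

Final answer: 1/3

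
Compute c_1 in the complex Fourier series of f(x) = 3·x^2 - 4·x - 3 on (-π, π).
Compute the real Fourier coefficients first: a_1 = -12, b_1 = -8.
Then c_1 = (a_1 − i·b_1)/2 = -6 + 4·i.

Final answer: -6 + 4·i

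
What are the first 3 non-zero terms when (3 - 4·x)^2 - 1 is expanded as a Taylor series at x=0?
16·x^2 - 24·x + 8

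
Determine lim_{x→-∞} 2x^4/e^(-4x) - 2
The quotient is an ∞/∞ indeterminate form as x → -∞.
Compare growth rates of the dominant terms (exponentials ≫ polynomials ≫ logarithms), or apply L'Hôpital's rule; the quotient → 0.
Adding the constant: 0 - 2 = -2. Limit = -2.

Final answer: -2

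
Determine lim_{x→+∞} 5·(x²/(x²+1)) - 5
Evaluate the dominant behaviour as x → +∞; each term tends to a finite value or vanishes.
Limit = 0.

Final answer: 0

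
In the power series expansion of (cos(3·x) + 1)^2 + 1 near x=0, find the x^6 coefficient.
Expand to order 6: (cos(3·x) + 1)^2 + 1 = -1377·x^6/40 + 135·x^4/4 - 18·x^2 + 5 + O(x^7).
The coefficient of x^6 is -1377/40.

Final answer: -1377/40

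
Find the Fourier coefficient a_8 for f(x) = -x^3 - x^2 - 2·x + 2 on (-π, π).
a_8 = (1/π) ∫_{-π}^{π} f(x)·cos(8x) dx.
Evaluate the integral (use parity and integration by parts as needed): a_8 = -1/16.

Final answer: -1/16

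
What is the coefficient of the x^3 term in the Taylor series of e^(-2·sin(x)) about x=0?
Expand to order 3: e^(-2·sin(x)) = -x^3 + 2·x^2 - 2·x + 1 + O(x^4).
The coefficient of x^3 is -1.

Final answer: -1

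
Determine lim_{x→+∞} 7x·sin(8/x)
As x → +∞: let u = 8/x → 0⁺; then 7·x·sin(8/x) = 7·8·sin(u)/u → 7·8·1 = 56.
Limit = 56.

Final answer: 56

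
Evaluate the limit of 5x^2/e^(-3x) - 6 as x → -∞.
The quotient is an ∞/∞ indeterminate form as x → -∞.
Compare growth rates of the dominant terms (exponentials ≫ polynomials ≫ logarithms), or apply L'Hôpital's rule; the quotient → 0.
Adding the constant: 0 - 6 = -6. Limit = -6.

Final answer: -6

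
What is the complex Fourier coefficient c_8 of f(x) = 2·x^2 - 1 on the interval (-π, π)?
Compute the real Fourier coefficients first: a_8 = 1/8, b_8 = 0.
Then c_8 = (a_8 − i·b_8)/2 = 1/16.

Final answer: 1/16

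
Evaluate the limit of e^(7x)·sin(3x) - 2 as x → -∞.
Evaluate the dominant behaviour as x → -∞; each term tends to a finite value or vanishes.
Limit = -2.

Final answer: -2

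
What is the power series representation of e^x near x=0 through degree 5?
x^5/120 + x^4/24 + x^3/6 + x^2/2 + x + 1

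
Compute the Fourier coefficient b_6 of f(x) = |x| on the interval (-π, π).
b_6 = (1/π) ∫_{-π}^{π} f(x)·sin(6x) dx.
Evaluate the integral (use parity and integration by parts as needed): b_6 = 0.

Final answer: 0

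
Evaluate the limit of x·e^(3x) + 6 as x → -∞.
The product is a 0·∞ indeterminate form at x → -∞.
Rewrite the product as x / e^(-3x) (an ∞/∞ form) and apply L'Hôpital, or use the standard hierarchy e^(3|x|) ≫ |x| as x → -∞.
The indeterminate product → 0, so the limit = 6.

Final answer: 6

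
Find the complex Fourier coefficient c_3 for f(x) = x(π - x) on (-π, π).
Compute the real Fourier coefficients first: a_3 = 4/9, b_3 = 2·π/3.
Then c_3 = (a_3 − i·b_3)/2 = 2/9 - i·π/3.

Final answer: 2/9 - i·π/3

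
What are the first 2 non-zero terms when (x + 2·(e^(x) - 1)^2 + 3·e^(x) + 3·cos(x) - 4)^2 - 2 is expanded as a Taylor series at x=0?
16·x + 2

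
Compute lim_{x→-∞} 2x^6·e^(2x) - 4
The product is a 0·∞ indeterminate form at x → -∞.
Rewrite the product as 2x^6 / e^(-2x) (an ∞/∞ form) and apply L'Hôpital, or use the standard hierarchy e^(2|x|) ≫ |x^6| as x → -∞.
The indeterminate product → 0, so the limit = -4.

Final answer: -4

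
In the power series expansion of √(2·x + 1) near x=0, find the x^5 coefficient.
Expand to order 5: √(2·x + 1) = 7·x^5/8 - 5·x^4/8 + x^3/2 - x^2/2 + x + 1 + O(x^6).
The coefficient of x^5 is 7/8.

Final answer: 7/8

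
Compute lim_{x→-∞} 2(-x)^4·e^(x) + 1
The product is a 0·∞ indeterminate form at x → -∞.
Rewrite the product as 2(-x)^4 / e^(-x) (an ∞/∞ form) and apply L'Hôpital, or use the standard hierarchy e^(|x|) ≫ |(-x)^4| as x → -∞.
The indeterminate product → 0, so the limit = 1.

Final answer: 1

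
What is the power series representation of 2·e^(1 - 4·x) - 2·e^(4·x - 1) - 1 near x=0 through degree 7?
x^7·(-2048·e/315 - 2048·e^(-1)/315) + x^6·(-512·e^(-1)/45 + 512·e/45) + x^5·(-256·e/15 - 256·e^(-1)/15) + x^4·(-64·e^(-1)/3 + 64·e/3) + x^3·(-64·e/3 - 64·e^(-1)/3) + x^2·(-16·e^(-1) + 16·e) + x·(-8·e - 8·e^(-1)) - 1 - 2·e^(-1) + 2·e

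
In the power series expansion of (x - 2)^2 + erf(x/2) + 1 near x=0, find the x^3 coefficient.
Expand to order 3: (x - 2)^2 + erf(x/2) + 1 = -x^3/(12·√(π)) + x^2 + x·(-4 + 1/√(π)) + 5 + O(x^4).
The coefficient of x^3 is -1/(12·√(π)).

Final answer: -1/(12·√(π))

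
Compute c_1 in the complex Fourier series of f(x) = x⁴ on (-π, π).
Compute the real Fourier coefficients first: a_1 = 48 - 8·π^2, b_1 = 0.
Then c_1 = (a_1 − i·b_1)/2 = 24 - 4·π^2.

Final answer: 24 - 4·π^2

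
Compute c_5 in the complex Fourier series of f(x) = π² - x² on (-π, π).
Compute the real Fourier coefficients first: a_5 = 4/25, b_5 = 0.
Then c_5 = (a_5 − i·b_5)/2 = 2/25.

Final answer: 2/25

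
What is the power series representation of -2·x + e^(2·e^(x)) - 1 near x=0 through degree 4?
47·x^4·e^(2)/12 + 11·x^3·e^(2)/3 + 3·x^2·e^(2) + x·(-2 + 2·e^(2)) - 1 + e^(2)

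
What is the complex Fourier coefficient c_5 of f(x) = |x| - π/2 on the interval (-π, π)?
Compute the real Fourier coefficients first: a_5 = -4/(25·π), b_5 = 0.
Then c_5 = (a_5 − i·b_5)/2 = -2/(25·π).

Final answer: -2/(25·π)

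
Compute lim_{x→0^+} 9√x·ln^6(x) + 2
The product is a 0·∞ indeterminate form at x → 0⁺.
Rewrite the product as 9·ln^6(x) / x^(-1/2) and apply L'Hôpital, or use the standard hierarchy x^(-1/2) ≫ |ln x|^6 as x → 0⁺.
The indeterminate product → 0, so the limit = 2.

Final answer: 2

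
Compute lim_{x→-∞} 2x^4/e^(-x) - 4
The quotient is an ∞/∞ indeterminate form as x → -∞.
Compare growth rates of the dominant terms (exponentials ≫ polynomials ≫ logarithms), or apply L'Hôpital's rule; the quotient → 0.
Adding the constant: 0 - 4 = -4. Limit = -4.

Final answer: -4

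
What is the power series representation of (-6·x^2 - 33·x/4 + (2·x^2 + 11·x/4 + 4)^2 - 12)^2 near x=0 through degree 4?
164593·x^4/256 + 18271·x^3/32 + 5273·x^2/16 + 110·x + 16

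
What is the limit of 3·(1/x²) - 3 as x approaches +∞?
Evaluate the dominant behaviour as x → +∞; each term tends to a finite value or vanishes.
Limit = -3.

Final answer: -3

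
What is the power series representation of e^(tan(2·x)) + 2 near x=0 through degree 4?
6·x^4 + 4·x^3 + 2·x^2 + 2·x + 3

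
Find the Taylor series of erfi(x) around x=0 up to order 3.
2·x^3/(3·√(π)) + 2·x/√(π)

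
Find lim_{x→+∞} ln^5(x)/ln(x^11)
This is an ∞/∞ indeterminate form as x → +∞.
Write ln(x^11) = 11·ln(x), reducing the quotient to ln^4(x)/11 → ∞.
Limit = ∞.

Final answer: ∞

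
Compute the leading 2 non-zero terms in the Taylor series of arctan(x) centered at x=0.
-x^3/3 + x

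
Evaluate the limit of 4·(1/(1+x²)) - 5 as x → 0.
Direct substitution at x = 0 gives -1.

Final answer: -1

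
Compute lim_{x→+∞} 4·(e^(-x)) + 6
Evaluate the dominant behaviour as x → +∞; each term tends to a finite value or vanishes.
Limit = 6.

Final answer: 6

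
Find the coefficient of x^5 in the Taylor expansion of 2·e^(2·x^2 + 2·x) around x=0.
Expand to order 5: 2·e^(2·x^2 + 2·x) = 208·x^5/15 + 40·x^4/3 + 32·x^3/3 + 8·x^2 + 4·x + 2 + O(x^6).
The coefficient of x^5 is 208/15.

Final answer: 208/15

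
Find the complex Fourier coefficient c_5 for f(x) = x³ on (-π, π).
Compute the real Fourier coefficients first: a_5 = 0, b_5 = -12/125 + 2·π^2/5.
Then c_5 = (a_5 − i·b_5)/2 = -i·π^2/5 + 6·i/125.

Final answer: -i·π^2/5 + 6·i/125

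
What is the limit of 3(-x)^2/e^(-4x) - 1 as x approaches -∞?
The quotient is an ∞/∞ indeterminate form as x → -∞.
Compare growth rates of the dominant terms (exponentials ≫ polynomials ≫ logarithms), or apply L'Hôpital's rule; the quotient → 0.
Adding the constant: 0 - 1 = -1. Limit = -1.

Final answer: -1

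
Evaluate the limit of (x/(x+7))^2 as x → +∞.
As x → +∞: x/(x+7) = 1/(1 + 7/x) → 1, and the 2nd power of a limit-1 base also → 1.
Limit = 1.

Final answer: 1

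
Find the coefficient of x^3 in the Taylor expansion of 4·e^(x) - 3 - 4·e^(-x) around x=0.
Expand to order 3: 4·e^(x) - 3 - 4·e^(-x) = 4·x^3/3 + 8·x - 3 + O(x^4).
The coefficient of x^3 is 4/3.

Final answer: 4/3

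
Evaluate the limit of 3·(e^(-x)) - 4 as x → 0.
Direct substitution at x = 0 gives -1.

Final answer: -1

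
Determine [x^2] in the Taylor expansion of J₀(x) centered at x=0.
Expand to order 2: J₀(x) = 1 - x^2/4 + O(x^3).
The coefficient of x^2 is -1/4.

Final answer: -1/4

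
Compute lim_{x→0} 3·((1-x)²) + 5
Direct substitution at x = 0 gives 8.

Final answer: 8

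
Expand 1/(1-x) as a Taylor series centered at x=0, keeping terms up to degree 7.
x^7 + x^6 + x^5 + x^4 + x^3 + x^2 + x + 1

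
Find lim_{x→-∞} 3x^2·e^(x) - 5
The product is a 0·∞ indeterminate form at x → -∞.
Rewrite the product as 3x^2 / e^(-x) (an ∞/∞ form) and apply L'Hôpital, or use the standard hierarchy e^(|x|) ≫ |x^2| as x → -∞.
The indeterminate product → 0, so the limit = -5.

Final answer: -5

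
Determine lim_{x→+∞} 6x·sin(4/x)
As x → +∞: let u = 4/x → 0⁺; then 6·x·sin(4/x) = 6·4·sin(u)/u → 6·4·1 = 24.
Limit = 24.

Final answer: 24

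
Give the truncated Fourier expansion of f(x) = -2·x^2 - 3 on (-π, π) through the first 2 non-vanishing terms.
8·cos(x) - 2·π^2/3 - 3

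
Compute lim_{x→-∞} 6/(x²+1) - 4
Evaluate the dominant behaviour as x → -∞; each term tends to a finite value or vanishes.
Limit = -4.

Final answer: -4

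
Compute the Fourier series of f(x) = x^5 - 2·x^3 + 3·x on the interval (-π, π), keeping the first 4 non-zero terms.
(-44·π^2 + 2·π^4 + 270)·sin(x) + (-π^4 - 27/2 + 7·π^2)·sin(2·x) + (-76·π^2/27 + 314/81 + 2·π^4/3)·sin(3·x) + (-π^4/2 - 135/64 + 13·π^2/8)·sin(4·x)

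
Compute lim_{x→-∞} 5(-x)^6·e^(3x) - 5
The product is a 0·∞ indeterminate form at x → -∞.
Rewrite the product as 5(-x)^6 / e^(-3x) (an ∞/∞ form) and apply L'Hôpital, or use the standard hierarchy e^(3|x|) ≫ |(-x)^6| as x → -∞.
The indeterminate product → 0, so the limit = -5.

Final answer: -5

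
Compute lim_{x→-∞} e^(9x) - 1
Evaluate the dominant behaviour as x → -∞; each term tends to a finite value or vanishes.
Limit = -1.

Final answer: -1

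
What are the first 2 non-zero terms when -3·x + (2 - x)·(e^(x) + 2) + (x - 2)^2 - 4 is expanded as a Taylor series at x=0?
6 - 8·x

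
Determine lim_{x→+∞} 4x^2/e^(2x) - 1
The quotient is an ∞/∞ indeterminate form as x → +∞.
The exponential denominator e^(2x) dominates the polynomial numerator (e^x ≫ x^2 as x → ∞), so the quotient → 0.
Adding the constant: 0 - 1 = -1. Limit = -1.

Final answer: -1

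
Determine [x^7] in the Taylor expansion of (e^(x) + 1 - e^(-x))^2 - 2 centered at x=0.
Expand to order 7: (e^(x) + 1 - e^(-x))^2 - 2 = x^7/1260 + 8·x^6/45 + x^5/30 + 4·x^4/3 + 2·x^3/3 + 4·x^2 + 4·x - 1 + O(x^8).
The coefficient of x^7 is 1/1260.

Final answer: 1/1260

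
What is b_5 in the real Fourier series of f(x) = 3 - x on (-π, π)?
b_5 = (1/π) ∫_{-π}^{π} f(x)·sin(5x) dx.
Evaluate the integral (use parity and integration by parts as needed): b_5 = -2/5.

Final answer: -2/5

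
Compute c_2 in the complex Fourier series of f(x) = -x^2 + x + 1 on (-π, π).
Compute the real Fourier coefficients first: a_2 = -1, b_2 = -1.
Then c_2 = (a_2 − i·b_2)/2 = -1/2 + i/2.

Final answer: -1/2 + i/2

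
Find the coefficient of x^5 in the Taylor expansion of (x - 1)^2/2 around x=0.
Expand to order 5: (x - 1)^2/2 = x^2/2 - x + 1/2 + O(x^6).
The coefficient of x^5 is 0.

Final answer: 0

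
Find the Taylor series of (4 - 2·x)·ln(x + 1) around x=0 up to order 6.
-16·x^6/15 + 13·x^5/10 - 5·x^4/3 + 7·x^3/3 - 4·x^2 + 4·x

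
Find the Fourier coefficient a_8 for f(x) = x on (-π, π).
a_8 = (1/π) ∫_{-π}^{π} f(x)·cos(8x) dx.
Evaluate the integral (use parity and integration by parts as needed): a_8 = 0.

Final answer: 0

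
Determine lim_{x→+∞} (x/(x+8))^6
As x → +∞: x/(x+8) = 1/(1 + 8/x) → 1, and the 6th power of a limit-1 base also → 1.
Limit = 1.

Final answer: 1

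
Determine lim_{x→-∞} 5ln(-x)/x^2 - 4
The quotient is an ∞/∞ indeterminate form as x → -∞.
Compare growth rates of the dominant terms (exponentials ≫ polynomials ≫ logarithms), or apply L'Hôpital's rule; the quotient → 0.
Adding the constant: 0 - 4 = -4. Limit = -4.

Final answer: -4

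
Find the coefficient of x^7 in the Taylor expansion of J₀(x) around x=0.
Expand to order 7: J₀(x) = -x^6/2304 + x^4/64 - x^2/4 + 1 + O(x^8).
The coefficient of x^7 is 0.

Final answer: 0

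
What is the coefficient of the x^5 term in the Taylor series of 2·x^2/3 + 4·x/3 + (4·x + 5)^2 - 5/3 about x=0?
Expand to order 5: 2·x^2/3 + 4·x/3 + (4·x + 5)^2 - 5/3 = 50·x^2/3 + 124·x/3 + 70/3 + O(x^6).
The coefficient of x^5 is 0.

Final answer: 0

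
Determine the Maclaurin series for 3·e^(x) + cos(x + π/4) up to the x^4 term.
x^4·(√(2)/48 + 1/8) + x^3·(√(2)/12 + 1/2) + x^2·(3/2 - √(2)/4) + x·(3 - √(2)/2) + √(2)/2 + 3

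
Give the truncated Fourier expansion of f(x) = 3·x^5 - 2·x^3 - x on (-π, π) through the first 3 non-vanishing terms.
(-124·π^2 + 6·π^4 + 742)·sin(x) + (-3·π^4 - 49/2 + 17·π^2)·sin(2·x) + (-52·π^2/9 + 86/27 + 2·π^4)·sin(3·x)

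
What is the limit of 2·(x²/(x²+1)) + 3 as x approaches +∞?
Evaluate the dominant behaviour as x → +∞; each term tends to a finite value or vanishes.
Limit = 5.

Final answer: 5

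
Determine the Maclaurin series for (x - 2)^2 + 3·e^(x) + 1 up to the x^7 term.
x^7/1680 + x^6/240 + x^5/40 + x^4/8 + x^3/2 + 5·x^2/2 - x + 8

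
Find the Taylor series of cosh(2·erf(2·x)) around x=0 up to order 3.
32·x^2/π + 1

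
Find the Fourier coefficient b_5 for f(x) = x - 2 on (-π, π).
b_5 = (1/π) ∫_{-π}^{π} f(x)·sin(5x) dx.
Evaluate the integral (use parity and integration by parts as needed): b_5 = 2/5.

Final answer: 2/5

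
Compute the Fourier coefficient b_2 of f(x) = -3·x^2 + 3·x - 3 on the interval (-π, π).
b_2 = (1/π) ∫_{-π}^{π} f(x)·sin(2x) dx.
Evaluate the integral (use parity and integration by parts as needed): b_2 = -3.

Final answer: -3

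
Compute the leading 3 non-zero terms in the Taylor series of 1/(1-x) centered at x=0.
x^2 + x + 1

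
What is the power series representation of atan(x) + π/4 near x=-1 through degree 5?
(x + 1)/2 + (x + 1)^2/4 + (x + 1)^3/12 - (x + 1)^5/40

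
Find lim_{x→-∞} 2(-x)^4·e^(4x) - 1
The product is a 0·∞ indeterminate form at x → -∞.
Rewrite the product as 2(-x)^4 / e^(-4x) (an ∞/∞ form) and apply L'Hôpital, or use the standard hierarchy e^(4|x|) ≫ |(-x)^4| as x → -∞.
The indeterminate product → 0, so the limit = -1.

Final answer: -1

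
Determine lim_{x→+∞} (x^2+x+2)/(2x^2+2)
This is an ∞/∞ indeterminate form as x → +∞.
Divide numerator and denominator by x^2 and let the lower-order terms vanish; the leading terms give 1/2.
Limit = 1/2.

Final answer: 1/2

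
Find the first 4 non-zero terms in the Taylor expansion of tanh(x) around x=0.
-17·x^7/315 + 2·x^5/15 - x^3/3 + x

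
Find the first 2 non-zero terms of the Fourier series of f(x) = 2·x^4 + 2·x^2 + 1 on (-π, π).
(88 - 16·π^2)·cos(x) + 1 + 2·π^2/3 + 2·π^4/5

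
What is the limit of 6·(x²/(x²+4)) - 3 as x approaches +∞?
Evaluate the dominant behaviour as x → +∞; each term tends to a finite value or vanishes.
Limit = 3.

Final answer: 3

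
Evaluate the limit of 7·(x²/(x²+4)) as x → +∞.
Evaluate the dominant behaviour as x → +∞; each term tends to a finite value or vanishes.
Limit = 7.

Final answer: 7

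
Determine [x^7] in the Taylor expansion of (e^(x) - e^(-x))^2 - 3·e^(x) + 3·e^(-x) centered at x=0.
-1/840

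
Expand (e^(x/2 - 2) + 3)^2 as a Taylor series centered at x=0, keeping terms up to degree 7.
x^7·(e^(-2)/(322560·(e^(-2) + 3)) + e^(-4)/(5120·(e^(-2) + 3)^2))·(e^(-2) + 3)^2 + x^6·(e^(-2)/(23040·(e^(-2) + 3)) + 31·e^(-4)/(23040·(e^(-2) + 3)^2))·(e^(-2) + 3)^2 + x^5·(e^(-4)/(128·(e^(-2) + 3)^2) + e^(-2)/(1920·(e^(-2) + 3)))·(e^(-2) + 3)^2 + x^4·(7·e^(-4)/(192·(e^(-2) + 3)^2) + e^(-2)/(192·(e^(-2) + 3)))·(e^(-2) + 3)^2 + x^3·(e^(-4)/(8·(e^(-2) + 3)^2) + e^(-2)/(24·(e^(-2) + 3)))·(e^(-2) + 3)^2 + x^2·(e^(-4)/(4·(e^(-2) + 3)^2) + e^(-2)/(4·(e^(-2) + 3)))·(e^(-2) + 3)^2 + x·(e^(-2) + 3)·e^(-2) + (e^(-2) + 3)^2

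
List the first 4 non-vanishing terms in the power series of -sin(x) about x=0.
x^7/5040 - x^5/120 + x^3/6 - x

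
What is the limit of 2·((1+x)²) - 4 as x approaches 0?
Direct substitution at x = 0 gives -2.

Final answer: -2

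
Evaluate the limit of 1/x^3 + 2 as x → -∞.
Evaluate the dominant behaviour as x → -∞; each term tends to a finite value or vanishes.
Limit = 2.

Final answer: 2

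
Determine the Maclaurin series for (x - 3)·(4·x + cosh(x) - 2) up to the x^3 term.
x^3/2 + 5·x^2/2 - 13·x + 3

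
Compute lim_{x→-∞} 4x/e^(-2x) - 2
The quotient is an ∞/∞ indeterminate form as x → -∞.
Compare growth rates of the dominant terms (exponentials ≫ polynomials ≫ logarithms), or apply L'Hôpital's rule; the quotient → 0.
Adding the constant: 0 - 2 = -2. Limit = -2.

Final answer: -2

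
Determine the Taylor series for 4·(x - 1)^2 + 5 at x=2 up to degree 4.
9 + 8·(x - 2) + 4·(x - 2)^2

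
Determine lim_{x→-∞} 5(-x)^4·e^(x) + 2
The product is a 0·∞ indeterminate form at x → -∞.
Rewrite the product as 5(-x)^4 / e^(-x) (an ∞/∞ form) and apply L'Hôpital, or use the standard hierarchy e^(|x|) ≫ |(-x)^4| as x → -∞.
The indeterminate product → 0, so the limit = 2.

Final answer: 2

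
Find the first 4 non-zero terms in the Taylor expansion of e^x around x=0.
x^3/6 + x^2/2 + x + 1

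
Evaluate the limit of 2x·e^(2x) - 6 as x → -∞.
The product is a 0·∞ indeterminate form at x → -∞.
Rewrite the product as 2x / e^(-2x) (an ∞/∞ form) and apply L'Hôpital, or use the standard hierarchy e^(2|x|) ≫ |x| as x → -∞.
The indeterminate product → 0, so the limit = -6.

Final answer: -6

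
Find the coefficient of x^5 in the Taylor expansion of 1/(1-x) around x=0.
Expand to order 5: 1/(1-x) = x^5 + x^4 + x^3 + x^2 + x + 1 + O(x^6).
The coefficient of x^5 is 1.

Final answer: 1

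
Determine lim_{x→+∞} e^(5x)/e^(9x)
This is an ∞/∞ indeterminate form as x → +∞.
Rewrite e^(5x)/e^(9x) = e^((5−9)x) = e^(-4x); the exponent coefficient is -4 < 0 so e^(-4x) → 0.
Limit = 0.

Final answer: 0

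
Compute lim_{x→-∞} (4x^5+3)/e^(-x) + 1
The quotient is an ∞/∞ indeterminate form as x → -∞.
Compare growth rates of the dominant terms (exponentials ≫ polynomials ≫ logarithms), or apply L'Hôpital's rule; the quotient → 0.
Adding the constant: 0 + 1 = 1. Limit = 1.

Final answer: 1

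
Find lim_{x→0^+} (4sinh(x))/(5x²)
Both numerator and denominator → 0 as x → 0^+; this is a 0/0 indeterminate form.
Expand each to leading order near x = 0: numerator ~ 4·x, denominator ~ 5·x^2.
The limit of the ratio is ∞.

Final answer: ∞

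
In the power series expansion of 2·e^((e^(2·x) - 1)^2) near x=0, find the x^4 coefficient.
104/3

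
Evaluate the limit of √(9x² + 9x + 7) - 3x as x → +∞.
As x → +∞: multiply by the conjugate to get (9x+7)/(√(9x²+9x+7)+3x); the denominator ~ 6x, so the limit is 9/6 = 3/2.
Limit = 3/2.

Final answer: 3/2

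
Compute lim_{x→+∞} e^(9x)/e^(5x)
This is an ∞/∞ indeterminate form as x → +∞.
Rewrite e^(9x)/e^(5x) = e^((9−5)x) = e^(4x); the exponent coefficient is 4 > 0 so e^(4x) → ∞.
Limit = ∞.

Final answer: ∞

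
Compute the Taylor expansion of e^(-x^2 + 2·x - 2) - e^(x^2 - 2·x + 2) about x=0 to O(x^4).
x^3·(-2·e^(-2)/3 + 10·e^(2)/3) + x^2·(-3·e^(2) + e^(-2)) + x·(2·e^(-2) + 2·e^(2)) - e^(2) + e^(-2)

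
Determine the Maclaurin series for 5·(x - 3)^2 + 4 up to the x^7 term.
5·x^2 - 30·x + 49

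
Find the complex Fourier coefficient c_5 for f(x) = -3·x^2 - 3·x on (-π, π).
Compute the real Fourier coefficients first: a_5 = 12/25, b_5 = -6/5.
Then c_5 = (a_5 − i·b_5)/2 = 6/25 + 3·i/5.

Final answer: 6/25 + 3·i/5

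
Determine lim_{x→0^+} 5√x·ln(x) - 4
The product is a 0·∞ indeterminate form at x → 0⁺.
Rewrite the product as 5·ln(x) / x^(-1/2) and apply L'Hôpital, or use the standard hierarchy x^(-1/2) ≫ |ln x| as x → 0⁺.
The indeterminate product → 0, so the limit = -4.

Final answer: -4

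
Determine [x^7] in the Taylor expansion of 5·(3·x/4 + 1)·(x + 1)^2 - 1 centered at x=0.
Expand to order 7: 5·(3·x/4 + 1)·(x + 1)^2 - 1 = 15·x^3/4 + 25·x^2/2 + 55·x/4 + 4 + O(x^8).
The coefficient of x^7 is 0.

Final answer: 0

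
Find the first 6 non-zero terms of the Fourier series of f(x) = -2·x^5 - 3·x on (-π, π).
(-486 - 4·π^4 + 80·π^2)·sin(x) + (-10·π^2 + 18 + 2·π^4)·sin(2·x) + (-4·π^4/3 - 322/81 + 80·π^2/27)·sin(3·x) + (-5·π^2/4 + 63/32 + π^4)·sin(4·x) + (-4·π^4/5 - 846/625 + 16·π^2/25)·sin(5·x) + (-10·π^2/27 + 86/81 + 2·π^4/3)·sin(6·x)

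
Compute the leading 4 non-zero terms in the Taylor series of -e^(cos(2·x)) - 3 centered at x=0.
124·e·x^6/45 - 8·e·x^4/3 + 2·e·x^2 - 3 - e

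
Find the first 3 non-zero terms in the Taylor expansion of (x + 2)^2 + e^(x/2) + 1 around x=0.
9·x^2/8 + 9·x/2 + 6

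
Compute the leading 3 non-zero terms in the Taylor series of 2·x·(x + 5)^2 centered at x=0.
2·x^3 + 20·x^2 + 50·x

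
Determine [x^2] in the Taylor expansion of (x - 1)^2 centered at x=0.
Expand to order 2: (x - 1)^2 = x^2 - 2·x + 1 + O(x^3).
The coefficient of x^2 is 1.

Final answer: 1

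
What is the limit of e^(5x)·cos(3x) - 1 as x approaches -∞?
Evaluate the dominant behaviour as x → -∞; each term tends to a finite value or vanishes.
Limit = -1.

Final answer: -1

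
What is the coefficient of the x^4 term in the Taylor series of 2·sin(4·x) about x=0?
Expand to order 4: 2·sin(4·x) = -64·x^3/3 + 8·x + O(x^5).
The coefficient of x^4 is 0.

Final answer: 0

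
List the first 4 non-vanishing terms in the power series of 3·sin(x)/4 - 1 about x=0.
x^5/160 - x^3/8 + 3·x/4 - 1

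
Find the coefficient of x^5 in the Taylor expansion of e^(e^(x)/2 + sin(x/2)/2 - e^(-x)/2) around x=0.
Expand to order 5: e^(e^(x)/2 + sin(x/2)/2 - e^(-x)/2) = 3833·x^5/24576 + 1825·x^4/6144 + 185·x^3/384 + 25·x^2/32 + 5·x/4 + 1 + O(x^6).
The coefficient of x^5 is 3833/24576.

Final answer: 3833/24576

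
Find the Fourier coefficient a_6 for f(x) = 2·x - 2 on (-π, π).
a_6 = (1/π) ∫_{-π}^{π} f(x)·cos(6x) dx.
Evaluate the integral (use parity and integration by parts as needed): a_6 = 0.

Final answer: 0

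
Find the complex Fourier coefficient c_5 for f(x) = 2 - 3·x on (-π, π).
Compute the real Fourier coefficients first: a_5 = 0, b_5 = -6/5.
Then c_5 = (a_5 − i·b_5)/2 = 3·i/5.

Final answer: 3·i/5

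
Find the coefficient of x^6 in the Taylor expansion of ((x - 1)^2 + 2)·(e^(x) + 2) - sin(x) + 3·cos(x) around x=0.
Expand to order 6: ((x - 1)^2 + 2)·(e^(x) + 2) - sin(x) + 3·cos(x) = x^6/40 + x^5/10 + 5·x^4/12 + 2·x^3/3 + x^2 - 4·x + 12 + O(x^7).
The coefficient of x^6 is 1/40.

Final answer: 1/40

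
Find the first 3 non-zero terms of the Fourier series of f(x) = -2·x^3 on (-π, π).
(24 - 4·π^2)·sin(x) + (-3 + 2·π^2)·sin(2·x) + (8/9 - 4·π^2/3)·sin(3·x)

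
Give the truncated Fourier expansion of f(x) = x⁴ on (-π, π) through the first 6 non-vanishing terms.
(48 - 8·π^2)·cos(x) + (-3 + 2·π^2)·cos(2·x) + (16/27 - 8·π^2/9)·cos(3·x) + (-3/16 + π^2/2)·cos(4·x) + (48/625 - 8·π^2/25)·cos(5·x) + π^4/5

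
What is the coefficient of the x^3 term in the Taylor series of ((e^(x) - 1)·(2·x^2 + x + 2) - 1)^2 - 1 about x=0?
Expand to order 3: ((e^(x) - 1)·(2·x^2 + x + 2) - 1)^2 - 1 = 7·x^3/3 - 4·x + O(x^4).
The coefficient of x^3 is 7/3.

Final answer: 7/3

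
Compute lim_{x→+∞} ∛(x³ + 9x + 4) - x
This is an ∞ − ∞ indeterminate form.
Multiply by (A² + AB + B²)/(A² + AB + B²) where A = ∛(x³+9x + 4), B = x to use A³ − B³ = (A−B)(A²+AB+B²); the x³ terms cancel, leaving (9x + 4)/(A²+AB+B²) with denominator ~ 3x², so the limit is 0.
Limit = 0.

Final answer: 0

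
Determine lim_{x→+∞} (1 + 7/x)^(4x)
As x → +∞: write (1 + 7/x)^(4x) = ((1 + 7/x)^x)^4 → (e^7)^4 = e^28.
Limit = e^(28).

Final answer: e^(28)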